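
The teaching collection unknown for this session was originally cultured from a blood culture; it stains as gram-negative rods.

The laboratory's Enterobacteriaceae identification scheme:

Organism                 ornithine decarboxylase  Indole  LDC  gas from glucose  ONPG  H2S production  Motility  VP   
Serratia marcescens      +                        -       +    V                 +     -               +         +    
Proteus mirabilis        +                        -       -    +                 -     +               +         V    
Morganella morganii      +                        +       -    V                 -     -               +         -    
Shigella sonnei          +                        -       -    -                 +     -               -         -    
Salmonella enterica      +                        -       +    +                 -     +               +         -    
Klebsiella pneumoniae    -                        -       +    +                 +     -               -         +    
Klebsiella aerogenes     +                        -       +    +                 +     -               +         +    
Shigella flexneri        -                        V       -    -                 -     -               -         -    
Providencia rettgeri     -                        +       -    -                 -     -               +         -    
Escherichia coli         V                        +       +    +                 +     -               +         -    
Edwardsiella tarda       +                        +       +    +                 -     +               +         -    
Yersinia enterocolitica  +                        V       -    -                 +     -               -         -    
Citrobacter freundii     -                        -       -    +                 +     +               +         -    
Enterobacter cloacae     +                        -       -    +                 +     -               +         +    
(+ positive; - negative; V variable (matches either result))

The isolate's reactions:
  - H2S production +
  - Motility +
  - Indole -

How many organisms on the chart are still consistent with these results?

Motility +: excludes Shigella sonnei, Klebsiella pneumoniae, Shigella flexneri, Yersinia enterocolitica — 10 left.
H2S production +: excludes 6 organisms — 4 left.
Indole -: excludes Edwardsiella tarda — 3 left.
Still consistent: Citrobacter freundii, Proteus mirabilis, Salmonella enterica.

3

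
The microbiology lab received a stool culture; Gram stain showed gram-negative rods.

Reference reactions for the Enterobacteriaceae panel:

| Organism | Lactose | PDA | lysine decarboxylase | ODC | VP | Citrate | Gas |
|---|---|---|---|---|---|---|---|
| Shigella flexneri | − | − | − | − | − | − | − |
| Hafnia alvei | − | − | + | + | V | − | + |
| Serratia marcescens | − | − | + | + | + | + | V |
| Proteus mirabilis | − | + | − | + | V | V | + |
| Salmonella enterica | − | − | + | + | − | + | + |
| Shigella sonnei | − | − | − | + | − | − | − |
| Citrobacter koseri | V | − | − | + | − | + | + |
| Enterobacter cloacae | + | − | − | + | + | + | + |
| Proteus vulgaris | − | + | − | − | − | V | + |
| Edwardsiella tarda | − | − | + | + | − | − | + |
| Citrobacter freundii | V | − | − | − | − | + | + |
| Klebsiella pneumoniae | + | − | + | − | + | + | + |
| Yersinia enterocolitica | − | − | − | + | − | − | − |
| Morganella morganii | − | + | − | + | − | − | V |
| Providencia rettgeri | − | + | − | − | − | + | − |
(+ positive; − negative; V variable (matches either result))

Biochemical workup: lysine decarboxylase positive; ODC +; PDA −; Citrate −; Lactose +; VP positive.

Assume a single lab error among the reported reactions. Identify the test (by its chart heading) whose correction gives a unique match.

As reported, no row in the chart matches all 6 reactions.
Reversing Lactose (to −) → unique match: Hafnia alvei.
Reversing VP → still no organism matches.
Reversing lysine decarboxylase → still no organism matches.
Reversing ODC → still no organism matches.
Reversing PDA → still no organism matches.
Reversing Citrate → still no organism matches.

Lactose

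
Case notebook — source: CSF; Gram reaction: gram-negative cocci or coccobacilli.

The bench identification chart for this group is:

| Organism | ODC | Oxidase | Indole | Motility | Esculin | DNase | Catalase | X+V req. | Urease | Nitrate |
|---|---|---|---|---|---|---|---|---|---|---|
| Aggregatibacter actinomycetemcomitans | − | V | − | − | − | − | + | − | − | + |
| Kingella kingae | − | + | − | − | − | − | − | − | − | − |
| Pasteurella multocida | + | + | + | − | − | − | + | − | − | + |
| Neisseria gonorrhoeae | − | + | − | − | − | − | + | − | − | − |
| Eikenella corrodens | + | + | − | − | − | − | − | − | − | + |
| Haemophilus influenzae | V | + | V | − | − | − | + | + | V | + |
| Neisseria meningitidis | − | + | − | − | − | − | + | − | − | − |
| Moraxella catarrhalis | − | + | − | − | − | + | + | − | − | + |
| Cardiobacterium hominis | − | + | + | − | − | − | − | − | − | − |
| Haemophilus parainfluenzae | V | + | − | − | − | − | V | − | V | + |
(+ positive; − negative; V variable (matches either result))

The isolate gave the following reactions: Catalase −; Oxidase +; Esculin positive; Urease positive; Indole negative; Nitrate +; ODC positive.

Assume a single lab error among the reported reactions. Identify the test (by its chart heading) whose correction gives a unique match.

Esculin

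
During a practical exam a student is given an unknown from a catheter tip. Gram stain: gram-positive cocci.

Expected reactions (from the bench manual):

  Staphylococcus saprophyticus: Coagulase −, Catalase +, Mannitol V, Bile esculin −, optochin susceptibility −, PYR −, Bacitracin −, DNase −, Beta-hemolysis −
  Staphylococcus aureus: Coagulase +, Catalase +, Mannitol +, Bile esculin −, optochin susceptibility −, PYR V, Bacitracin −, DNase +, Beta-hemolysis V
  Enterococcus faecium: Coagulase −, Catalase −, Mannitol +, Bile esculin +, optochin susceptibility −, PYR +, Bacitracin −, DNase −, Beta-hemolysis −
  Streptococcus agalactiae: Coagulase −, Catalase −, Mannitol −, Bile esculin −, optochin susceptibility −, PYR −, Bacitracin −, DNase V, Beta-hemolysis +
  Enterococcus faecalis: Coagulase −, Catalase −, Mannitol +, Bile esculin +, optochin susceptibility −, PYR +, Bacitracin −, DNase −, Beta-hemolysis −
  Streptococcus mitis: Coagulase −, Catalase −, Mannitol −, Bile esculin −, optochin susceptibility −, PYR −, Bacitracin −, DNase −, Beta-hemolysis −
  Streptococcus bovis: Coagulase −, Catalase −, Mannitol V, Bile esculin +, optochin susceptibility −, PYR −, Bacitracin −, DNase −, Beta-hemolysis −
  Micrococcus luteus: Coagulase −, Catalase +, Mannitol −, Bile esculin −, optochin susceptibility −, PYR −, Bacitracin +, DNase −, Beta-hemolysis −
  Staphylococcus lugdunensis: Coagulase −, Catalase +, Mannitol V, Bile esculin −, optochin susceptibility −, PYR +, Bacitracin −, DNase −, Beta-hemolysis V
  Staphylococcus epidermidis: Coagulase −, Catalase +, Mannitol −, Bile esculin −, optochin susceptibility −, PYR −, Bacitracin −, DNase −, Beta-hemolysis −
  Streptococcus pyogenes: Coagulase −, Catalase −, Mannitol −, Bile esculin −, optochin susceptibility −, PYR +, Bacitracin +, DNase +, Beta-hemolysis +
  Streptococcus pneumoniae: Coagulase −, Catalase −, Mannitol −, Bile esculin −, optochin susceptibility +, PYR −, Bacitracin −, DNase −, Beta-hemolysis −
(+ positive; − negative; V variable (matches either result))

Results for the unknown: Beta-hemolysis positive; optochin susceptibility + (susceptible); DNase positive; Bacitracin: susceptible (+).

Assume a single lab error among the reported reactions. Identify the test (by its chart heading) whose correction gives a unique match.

optochin susceptibility

As reported, no row in the chart matches all 4 reactions.
Reversing DNase → still no organism matches.
Reversing Bacitracin → still no organism matches.
Reversing optochin susceptibility (to −) → unique match: Streptococcus pyogenes.
Reversing Beta-hemolysis → still no organism matches.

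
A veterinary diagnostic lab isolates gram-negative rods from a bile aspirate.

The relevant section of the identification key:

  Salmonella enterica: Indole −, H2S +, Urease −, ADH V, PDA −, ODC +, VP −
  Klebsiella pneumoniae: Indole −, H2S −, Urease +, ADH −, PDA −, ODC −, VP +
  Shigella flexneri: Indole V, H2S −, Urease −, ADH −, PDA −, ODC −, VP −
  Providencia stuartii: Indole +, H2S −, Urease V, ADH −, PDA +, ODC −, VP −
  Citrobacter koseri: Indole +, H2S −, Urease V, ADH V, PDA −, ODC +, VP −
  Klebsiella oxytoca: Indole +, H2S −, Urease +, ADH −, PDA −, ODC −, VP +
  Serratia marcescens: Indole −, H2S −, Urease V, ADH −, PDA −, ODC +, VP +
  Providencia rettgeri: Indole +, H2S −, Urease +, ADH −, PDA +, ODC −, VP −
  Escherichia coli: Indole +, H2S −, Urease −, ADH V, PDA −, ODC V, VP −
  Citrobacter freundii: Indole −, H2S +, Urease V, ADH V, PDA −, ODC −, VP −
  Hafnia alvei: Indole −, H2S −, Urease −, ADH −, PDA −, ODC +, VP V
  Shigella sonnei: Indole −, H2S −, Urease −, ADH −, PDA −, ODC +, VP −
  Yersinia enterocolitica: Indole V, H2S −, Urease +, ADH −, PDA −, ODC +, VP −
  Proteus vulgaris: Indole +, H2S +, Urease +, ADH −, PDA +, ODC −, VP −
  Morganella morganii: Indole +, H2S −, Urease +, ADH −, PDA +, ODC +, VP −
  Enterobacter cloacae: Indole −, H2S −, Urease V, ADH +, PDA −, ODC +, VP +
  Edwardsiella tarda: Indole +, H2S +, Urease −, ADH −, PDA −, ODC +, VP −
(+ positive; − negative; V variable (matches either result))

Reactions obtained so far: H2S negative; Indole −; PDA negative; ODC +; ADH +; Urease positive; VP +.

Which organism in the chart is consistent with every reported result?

Enterobacter cloacae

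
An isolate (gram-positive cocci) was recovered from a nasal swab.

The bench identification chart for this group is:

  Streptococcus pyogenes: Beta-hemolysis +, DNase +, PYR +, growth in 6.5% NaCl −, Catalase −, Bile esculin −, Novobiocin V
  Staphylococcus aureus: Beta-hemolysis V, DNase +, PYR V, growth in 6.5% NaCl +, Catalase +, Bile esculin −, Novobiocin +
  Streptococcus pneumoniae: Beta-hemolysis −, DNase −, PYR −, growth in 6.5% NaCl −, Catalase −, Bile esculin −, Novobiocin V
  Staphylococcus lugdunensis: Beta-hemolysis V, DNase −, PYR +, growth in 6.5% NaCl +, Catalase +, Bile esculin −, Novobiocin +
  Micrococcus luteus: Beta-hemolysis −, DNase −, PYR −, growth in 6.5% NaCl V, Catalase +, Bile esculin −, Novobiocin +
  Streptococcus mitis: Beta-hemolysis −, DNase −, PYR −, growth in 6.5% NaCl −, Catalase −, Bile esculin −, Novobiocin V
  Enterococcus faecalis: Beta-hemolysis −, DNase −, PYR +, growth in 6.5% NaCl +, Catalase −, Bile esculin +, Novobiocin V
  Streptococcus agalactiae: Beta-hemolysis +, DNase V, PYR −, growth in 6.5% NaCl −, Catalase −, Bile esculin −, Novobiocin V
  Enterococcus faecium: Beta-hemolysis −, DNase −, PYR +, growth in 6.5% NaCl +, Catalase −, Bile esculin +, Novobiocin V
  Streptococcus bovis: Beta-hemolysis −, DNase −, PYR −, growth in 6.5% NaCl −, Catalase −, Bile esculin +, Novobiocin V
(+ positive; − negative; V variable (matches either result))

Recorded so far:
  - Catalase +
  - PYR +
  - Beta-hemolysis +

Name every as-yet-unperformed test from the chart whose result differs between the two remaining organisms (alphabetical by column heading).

DNase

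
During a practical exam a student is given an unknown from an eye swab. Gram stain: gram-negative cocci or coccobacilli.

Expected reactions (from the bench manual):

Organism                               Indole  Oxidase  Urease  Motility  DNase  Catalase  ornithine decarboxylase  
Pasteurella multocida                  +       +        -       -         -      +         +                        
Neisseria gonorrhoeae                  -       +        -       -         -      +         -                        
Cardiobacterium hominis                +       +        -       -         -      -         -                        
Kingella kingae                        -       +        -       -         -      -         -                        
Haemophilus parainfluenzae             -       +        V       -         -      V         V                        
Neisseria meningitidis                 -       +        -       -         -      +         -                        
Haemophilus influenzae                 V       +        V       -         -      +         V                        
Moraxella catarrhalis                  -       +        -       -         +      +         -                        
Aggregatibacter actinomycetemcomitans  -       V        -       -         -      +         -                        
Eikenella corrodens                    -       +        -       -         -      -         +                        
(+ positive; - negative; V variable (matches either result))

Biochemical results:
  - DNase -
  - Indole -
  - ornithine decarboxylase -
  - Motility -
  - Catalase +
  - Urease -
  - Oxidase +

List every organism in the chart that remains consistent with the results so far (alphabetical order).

ornithine decarboxylase -: excludes Pasteurella multocida, Eikenella corrodens — 8 left.
DNase -: excludes Moraxella catarrhalis — 7 left.
Motility -: all 7 remaining candidates are consistent.
Indole -: excludes Cardiobacterium hominis — 6 left.
Oxidase +: all 6 remaining candidates are consistent.
Urease -: all 6 remaining candidates are consistent.
Catalase +: excludes Kingella kingae — 5 left.

Aggregatibacter actinomycetemcomitans, Haemophilus influenzae, Haemophilus parainfluenzae, Neisseria gonorrhoeae, Neisseria meningitidis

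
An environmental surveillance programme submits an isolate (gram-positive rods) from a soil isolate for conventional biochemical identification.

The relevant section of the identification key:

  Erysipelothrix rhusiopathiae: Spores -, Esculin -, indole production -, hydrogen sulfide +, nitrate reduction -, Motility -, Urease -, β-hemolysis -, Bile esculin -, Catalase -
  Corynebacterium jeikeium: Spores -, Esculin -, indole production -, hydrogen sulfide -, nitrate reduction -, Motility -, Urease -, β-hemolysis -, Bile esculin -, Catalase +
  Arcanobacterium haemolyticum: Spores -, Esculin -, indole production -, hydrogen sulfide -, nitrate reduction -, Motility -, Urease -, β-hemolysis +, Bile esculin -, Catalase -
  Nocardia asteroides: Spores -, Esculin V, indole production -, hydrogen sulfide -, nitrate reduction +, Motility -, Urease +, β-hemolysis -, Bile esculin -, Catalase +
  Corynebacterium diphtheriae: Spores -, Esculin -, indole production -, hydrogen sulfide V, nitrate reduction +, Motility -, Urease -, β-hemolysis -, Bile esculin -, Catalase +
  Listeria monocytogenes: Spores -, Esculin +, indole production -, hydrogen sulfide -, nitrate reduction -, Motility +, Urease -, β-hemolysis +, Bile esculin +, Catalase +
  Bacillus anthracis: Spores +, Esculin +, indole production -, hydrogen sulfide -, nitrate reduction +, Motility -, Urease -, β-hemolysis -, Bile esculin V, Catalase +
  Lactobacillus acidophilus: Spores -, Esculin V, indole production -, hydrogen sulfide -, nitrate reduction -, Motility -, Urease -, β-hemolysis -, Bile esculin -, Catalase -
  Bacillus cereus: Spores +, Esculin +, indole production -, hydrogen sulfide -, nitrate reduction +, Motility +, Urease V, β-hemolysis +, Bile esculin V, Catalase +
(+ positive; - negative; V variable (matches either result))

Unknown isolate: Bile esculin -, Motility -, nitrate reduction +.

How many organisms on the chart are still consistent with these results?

3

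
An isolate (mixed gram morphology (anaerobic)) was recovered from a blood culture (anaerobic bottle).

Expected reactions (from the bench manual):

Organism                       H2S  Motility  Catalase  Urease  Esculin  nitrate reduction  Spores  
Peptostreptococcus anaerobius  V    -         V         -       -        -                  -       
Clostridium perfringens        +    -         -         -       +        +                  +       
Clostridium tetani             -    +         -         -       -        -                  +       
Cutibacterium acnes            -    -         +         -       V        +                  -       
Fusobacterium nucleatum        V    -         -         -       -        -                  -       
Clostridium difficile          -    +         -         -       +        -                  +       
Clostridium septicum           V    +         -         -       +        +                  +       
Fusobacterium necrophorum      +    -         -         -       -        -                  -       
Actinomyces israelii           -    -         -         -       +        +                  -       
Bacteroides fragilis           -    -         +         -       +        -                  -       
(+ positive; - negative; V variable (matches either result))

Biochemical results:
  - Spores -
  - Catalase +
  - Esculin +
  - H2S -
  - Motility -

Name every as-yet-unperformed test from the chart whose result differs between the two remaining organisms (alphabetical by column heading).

nitrate reduction

Spores -: excludes Clostridium perfringens, Clostridium tetani, Clostridium difficile, Clostridium septicum — 6 left.
Catalase +: excludes Fusobacterium nucleatum, Fusobacterium necrophorum, Actinomyces israelii — 3 left.
Motility -: all 3 remaining candidates are consistent.
H2S -: all 3 remaining candidates are consistent.
Esculin +: excludes Peptostreptococcus anaerobius — 2 left.
Two candidates remain: Bacteroides fragilis and Cutibacterium acnes.
  Urease: - vs - — same for both, does not separate.
  nitrate reduction: Bacteroides fragilis -, Cutibacterium acnes + — discriminates.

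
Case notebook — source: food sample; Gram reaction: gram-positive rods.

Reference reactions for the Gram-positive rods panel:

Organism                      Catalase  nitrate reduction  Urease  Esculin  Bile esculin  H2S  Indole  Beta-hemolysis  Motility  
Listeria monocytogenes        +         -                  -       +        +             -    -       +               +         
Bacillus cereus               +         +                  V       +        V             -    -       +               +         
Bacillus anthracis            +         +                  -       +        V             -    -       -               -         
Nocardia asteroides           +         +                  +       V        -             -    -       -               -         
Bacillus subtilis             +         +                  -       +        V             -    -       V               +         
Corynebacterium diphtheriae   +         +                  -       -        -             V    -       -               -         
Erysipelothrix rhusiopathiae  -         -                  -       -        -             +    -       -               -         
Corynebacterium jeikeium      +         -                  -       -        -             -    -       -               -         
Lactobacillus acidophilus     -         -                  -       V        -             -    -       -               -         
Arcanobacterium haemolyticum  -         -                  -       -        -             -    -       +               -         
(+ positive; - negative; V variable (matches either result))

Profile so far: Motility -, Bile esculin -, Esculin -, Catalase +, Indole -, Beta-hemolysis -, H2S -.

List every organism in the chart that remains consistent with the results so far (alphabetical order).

Bile esculin -: excludes Listeria monocytogenes — 9 left.
Esculin -: excludes Bacillus cereus, Bacillus anthracis, Bacillus subtilis — 6 left.
H2S -: excludes Erysipelothrix rhusiopathiae — 5 left.
Indole -: all 5 remaining candidates are consistent.
Beta-hemolysis -: excludes Arcanobacterium haemolyticum — 4 left.
Motility -: all 4 remaining candidates are consistent.
Catalase +: excludes Lactobacillus acidophilus — 3 left.

Corynebacterium diphtheriae, Corynebacterium jeikeium, Nocardia asteroides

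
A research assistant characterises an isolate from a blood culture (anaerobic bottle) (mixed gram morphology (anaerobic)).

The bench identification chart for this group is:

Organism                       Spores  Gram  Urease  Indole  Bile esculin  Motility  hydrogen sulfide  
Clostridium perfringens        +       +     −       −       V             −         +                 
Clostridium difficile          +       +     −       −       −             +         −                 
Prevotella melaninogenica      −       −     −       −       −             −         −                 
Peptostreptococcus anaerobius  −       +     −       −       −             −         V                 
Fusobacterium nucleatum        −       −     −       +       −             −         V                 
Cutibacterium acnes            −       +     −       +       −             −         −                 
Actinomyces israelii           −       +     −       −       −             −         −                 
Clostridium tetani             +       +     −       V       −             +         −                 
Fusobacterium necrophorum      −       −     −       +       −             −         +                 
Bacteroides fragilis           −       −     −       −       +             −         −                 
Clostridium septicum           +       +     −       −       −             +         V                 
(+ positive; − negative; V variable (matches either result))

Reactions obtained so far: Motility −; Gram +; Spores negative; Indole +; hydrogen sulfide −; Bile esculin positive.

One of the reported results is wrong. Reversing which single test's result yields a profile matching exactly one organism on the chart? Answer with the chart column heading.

Bile esculin

As reported, no row in the chart matches all 6 reactions.
Reversing Gram → still no organism matches.
Reversing Motility → still no organism matches.
Reversing hydrogen sulfide → still no organism matches.
Reversing Indole → still no organism matches.
Reversing Bile esculin (to −) → unique match: Cutibacterium acnes.
Reversing Spores → still no organism matches.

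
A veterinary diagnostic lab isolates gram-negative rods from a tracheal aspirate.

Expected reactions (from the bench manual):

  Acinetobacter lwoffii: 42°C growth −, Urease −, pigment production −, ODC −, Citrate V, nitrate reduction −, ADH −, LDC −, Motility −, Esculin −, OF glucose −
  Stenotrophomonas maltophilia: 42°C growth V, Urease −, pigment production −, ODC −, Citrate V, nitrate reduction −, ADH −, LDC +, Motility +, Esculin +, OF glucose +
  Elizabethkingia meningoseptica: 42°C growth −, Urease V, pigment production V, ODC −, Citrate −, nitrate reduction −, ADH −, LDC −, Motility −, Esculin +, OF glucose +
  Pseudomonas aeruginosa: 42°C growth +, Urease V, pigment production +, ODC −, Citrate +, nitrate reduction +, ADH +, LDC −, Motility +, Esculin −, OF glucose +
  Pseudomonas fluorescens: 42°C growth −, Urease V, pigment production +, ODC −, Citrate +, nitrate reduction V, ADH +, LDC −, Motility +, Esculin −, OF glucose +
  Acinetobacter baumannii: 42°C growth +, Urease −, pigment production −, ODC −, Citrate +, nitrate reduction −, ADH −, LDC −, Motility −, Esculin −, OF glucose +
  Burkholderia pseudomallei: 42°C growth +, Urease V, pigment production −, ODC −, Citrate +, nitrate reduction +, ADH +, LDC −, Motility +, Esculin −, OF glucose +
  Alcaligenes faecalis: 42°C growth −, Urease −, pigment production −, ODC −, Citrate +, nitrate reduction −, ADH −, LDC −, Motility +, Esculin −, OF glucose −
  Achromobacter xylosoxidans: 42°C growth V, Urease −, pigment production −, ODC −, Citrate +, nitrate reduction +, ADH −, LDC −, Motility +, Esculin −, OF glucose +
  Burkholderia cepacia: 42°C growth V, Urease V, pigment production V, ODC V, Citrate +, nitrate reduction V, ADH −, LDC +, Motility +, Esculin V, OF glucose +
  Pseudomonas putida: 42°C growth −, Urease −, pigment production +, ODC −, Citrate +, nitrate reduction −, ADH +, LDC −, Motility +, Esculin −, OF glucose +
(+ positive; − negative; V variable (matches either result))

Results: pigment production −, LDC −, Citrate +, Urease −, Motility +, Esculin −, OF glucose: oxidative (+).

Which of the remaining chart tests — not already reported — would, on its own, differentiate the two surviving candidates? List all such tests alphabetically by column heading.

ADH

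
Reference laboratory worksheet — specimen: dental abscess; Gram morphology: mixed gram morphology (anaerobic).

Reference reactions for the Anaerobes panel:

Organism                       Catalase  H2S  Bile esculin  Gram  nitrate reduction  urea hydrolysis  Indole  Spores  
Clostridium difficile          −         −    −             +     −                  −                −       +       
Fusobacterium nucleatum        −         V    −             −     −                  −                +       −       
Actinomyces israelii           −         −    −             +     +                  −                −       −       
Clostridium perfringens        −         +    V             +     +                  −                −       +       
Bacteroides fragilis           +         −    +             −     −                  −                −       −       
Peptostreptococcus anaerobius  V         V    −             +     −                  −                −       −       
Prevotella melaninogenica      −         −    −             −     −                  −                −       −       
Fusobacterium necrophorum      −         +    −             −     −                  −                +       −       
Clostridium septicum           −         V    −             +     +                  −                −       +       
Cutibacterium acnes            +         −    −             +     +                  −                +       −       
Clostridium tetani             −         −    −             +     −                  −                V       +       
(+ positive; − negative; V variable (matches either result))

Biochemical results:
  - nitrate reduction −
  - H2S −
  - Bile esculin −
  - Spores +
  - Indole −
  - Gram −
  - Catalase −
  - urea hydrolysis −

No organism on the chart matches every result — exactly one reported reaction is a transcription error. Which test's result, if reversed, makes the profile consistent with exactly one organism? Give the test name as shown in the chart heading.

Spores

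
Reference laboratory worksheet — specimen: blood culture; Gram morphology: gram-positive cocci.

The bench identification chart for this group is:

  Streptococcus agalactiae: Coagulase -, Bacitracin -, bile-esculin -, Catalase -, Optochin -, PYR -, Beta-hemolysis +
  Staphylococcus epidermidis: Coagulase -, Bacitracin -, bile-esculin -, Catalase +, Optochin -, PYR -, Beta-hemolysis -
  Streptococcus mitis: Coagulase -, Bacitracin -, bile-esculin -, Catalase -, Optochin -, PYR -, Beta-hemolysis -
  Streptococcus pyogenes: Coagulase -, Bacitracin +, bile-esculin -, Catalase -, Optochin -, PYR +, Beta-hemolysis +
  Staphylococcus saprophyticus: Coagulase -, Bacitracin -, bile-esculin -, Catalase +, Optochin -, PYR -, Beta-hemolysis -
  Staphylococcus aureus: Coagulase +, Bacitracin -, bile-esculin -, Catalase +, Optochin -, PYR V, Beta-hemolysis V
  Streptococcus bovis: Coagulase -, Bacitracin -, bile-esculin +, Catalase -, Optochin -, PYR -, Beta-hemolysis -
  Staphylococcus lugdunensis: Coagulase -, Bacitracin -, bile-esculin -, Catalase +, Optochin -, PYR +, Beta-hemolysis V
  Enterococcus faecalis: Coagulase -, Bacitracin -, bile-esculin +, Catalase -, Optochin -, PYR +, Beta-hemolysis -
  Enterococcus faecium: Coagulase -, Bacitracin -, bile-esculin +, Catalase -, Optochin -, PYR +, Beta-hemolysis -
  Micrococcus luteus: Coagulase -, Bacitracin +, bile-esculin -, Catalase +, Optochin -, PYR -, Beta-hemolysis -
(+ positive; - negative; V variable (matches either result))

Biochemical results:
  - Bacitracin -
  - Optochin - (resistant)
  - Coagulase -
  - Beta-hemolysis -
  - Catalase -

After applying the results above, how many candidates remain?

4

Bacitracin -: excludes Streptococcus pyogenes, Micrococcus luteus — 9 left.
Beta-hemolysis -: excludes Streptococcus agalactiae — 8 left.
Optochin -: all 8 remaining candidates are consistent.
Coagulase -: excludes Staphylococcus aureus — 7 left.
Catalase -: excludes Staphylococcus epidermidis, Staphylococcus saprophyticus, Staphylococcus lugdunensis — 4 left.
Still consistent: Enterococcus faecalis, Enterococcus faecium, Streptococcus bovis, Streptococcus mitis.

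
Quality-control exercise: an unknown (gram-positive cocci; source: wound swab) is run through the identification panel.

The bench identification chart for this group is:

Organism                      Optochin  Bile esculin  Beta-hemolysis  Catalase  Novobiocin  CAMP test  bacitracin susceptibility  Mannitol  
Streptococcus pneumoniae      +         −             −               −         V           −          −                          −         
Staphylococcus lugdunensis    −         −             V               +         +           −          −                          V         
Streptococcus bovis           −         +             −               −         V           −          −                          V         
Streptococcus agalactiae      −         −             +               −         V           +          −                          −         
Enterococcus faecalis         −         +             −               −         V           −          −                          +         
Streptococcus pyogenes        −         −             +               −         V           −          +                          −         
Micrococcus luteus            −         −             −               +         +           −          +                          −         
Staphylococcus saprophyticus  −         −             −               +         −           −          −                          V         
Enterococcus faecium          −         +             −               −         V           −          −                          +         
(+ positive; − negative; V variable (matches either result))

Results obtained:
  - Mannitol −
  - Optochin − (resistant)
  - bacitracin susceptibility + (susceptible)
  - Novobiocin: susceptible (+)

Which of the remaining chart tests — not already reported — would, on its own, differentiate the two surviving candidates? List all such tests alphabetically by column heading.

Beta-hemolysis, Catalase

Optochin −: excludes Streptococcus pneumoniae — 8 left.
Mannitol −: excludes Enterococcus faecalis, Enterococcus faecium — 6 left.
Novobiocin +: excludes Staphylococcus saprophyticus — 5 left.
bacitracin susceptibility +: excludes Staphylococcus lugdunensis, Streptococcus bovis, Streptococcus agalactiae — 2 left.
Two candidates remain: Micrococcus luteus and Streptococcus pyogenes.
  Bile esculin: − vs − — same for both, does not separate.
  Beta-hemolysis: Micrococcus luteus −, Streptococcus pyogenes + — discriminates.
  Catalase: Micrococcus luteus +, Streptococcus pyogenes − — discriminates.
  CAMP test: − vs − — same for both, does not separate.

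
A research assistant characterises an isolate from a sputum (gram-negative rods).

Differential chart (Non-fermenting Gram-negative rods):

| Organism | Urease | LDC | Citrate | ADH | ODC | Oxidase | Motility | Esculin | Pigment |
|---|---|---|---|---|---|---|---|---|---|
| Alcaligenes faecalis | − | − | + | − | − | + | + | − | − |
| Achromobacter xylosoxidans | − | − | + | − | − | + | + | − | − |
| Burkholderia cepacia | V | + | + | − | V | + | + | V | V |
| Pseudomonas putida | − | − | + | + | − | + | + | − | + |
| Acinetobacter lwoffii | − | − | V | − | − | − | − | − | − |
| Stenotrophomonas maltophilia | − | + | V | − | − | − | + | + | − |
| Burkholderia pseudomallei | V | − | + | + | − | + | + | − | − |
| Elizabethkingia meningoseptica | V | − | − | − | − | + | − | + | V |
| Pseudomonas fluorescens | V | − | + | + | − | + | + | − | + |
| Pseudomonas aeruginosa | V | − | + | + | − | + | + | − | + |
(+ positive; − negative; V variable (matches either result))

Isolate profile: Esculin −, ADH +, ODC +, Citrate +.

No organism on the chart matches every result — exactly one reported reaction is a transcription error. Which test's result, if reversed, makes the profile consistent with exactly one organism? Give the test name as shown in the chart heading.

ADH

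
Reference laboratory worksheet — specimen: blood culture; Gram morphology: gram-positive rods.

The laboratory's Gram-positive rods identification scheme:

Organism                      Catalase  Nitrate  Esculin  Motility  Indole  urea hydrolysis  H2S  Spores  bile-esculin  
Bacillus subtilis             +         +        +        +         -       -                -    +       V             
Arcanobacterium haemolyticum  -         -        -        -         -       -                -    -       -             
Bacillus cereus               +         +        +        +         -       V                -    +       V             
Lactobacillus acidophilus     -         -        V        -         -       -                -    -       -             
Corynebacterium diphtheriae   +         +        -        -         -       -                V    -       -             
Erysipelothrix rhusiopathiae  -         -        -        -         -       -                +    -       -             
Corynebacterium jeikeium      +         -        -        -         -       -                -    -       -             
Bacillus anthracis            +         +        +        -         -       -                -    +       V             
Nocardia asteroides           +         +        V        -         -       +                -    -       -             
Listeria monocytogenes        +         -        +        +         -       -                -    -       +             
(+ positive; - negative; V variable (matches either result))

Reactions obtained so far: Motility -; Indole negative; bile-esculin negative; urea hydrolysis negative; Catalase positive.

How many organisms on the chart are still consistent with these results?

Catalase +: excludes Arcanobacterium haemolyticum, Lactobacillus acidophilus, Erysipelothrix rhusiopathiae — 7 left.
urea hydrolysis -: excludes Nocardia asteroides — 6 left.
bile-esculin -: excludes Listeria monocytogenes — 5 left.
Indole -: all 5 remaining candidates are consistent.
Motility -: excludes Bacillus subtilis, Bacillus cereus — 3 left.
Still consistent: Bacillus anthracis, Corynebacterium diphtheriae, Corynebacterium jeikeium.

3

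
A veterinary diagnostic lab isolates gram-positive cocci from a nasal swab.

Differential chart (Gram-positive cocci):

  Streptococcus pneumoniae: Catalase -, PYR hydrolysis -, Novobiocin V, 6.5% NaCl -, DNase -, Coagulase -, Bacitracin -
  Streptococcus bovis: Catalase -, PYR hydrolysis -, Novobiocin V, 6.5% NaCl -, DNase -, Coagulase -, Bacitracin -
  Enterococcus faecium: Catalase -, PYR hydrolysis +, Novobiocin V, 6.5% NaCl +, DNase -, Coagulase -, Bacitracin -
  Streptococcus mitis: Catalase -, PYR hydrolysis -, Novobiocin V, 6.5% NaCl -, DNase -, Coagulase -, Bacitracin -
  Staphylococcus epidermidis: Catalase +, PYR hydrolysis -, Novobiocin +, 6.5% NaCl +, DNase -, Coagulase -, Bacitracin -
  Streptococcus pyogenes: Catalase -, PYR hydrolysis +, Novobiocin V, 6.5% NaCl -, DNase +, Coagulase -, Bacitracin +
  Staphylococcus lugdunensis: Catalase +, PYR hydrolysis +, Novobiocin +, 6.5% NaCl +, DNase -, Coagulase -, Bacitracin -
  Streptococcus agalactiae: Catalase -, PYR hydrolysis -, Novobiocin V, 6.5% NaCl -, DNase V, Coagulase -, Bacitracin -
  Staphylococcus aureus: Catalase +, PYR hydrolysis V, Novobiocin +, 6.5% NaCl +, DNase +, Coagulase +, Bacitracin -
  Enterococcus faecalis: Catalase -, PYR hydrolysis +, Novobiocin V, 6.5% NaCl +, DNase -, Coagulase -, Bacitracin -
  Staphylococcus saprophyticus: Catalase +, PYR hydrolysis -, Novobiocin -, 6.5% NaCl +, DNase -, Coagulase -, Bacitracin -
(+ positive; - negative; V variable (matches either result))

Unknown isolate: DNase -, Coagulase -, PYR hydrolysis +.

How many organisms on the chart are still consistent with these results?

PYR hydrolysis +: excludes 6 organisms — 5 left.
DNase -: excludes Streptococcus pyogenes, Staphylococcus aureus — 3 left.
Coagulase -: all 3 remaining candidates are consistent.
Still consistent: Enterococcus faecalis, Enterococcus faecium, Staphylococcus lugdunensis.

3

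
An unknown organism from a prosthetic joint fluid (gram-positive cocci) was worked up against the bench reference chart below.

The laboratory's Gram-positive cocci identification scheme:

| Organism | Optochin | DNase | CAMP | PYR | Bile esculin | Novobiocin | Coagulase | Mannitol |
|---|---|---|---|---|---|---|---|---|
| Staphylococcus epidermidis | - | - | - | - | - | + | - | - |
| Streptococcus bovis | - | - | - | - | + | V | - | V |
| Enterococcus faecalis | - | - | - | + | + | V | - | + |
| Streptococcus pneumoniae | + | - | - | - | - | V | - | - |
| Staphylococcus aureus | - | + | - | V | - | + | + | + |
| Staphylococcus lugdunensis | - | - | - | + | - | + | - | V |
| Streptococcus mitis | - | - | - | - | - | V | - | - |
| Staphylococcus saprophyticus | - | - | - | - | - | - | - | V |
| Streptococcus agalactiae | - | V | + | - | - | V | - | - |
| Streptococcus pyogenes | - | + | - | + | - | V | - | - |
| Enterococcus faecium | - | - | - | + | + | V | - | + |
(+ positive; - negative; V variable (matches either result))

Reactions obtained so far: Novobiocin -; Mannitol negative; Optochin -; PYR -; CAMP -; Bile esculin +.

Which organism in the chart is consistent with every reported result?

Streptococcus bovis

PYR -: excludes Enterococcus faecalis, Staphylococcus lugdunensis, Streptococcus pyogenes, Enterococcus faecium — 7 left.
Bile esculin +: excludes 6 organisms — 1 left.
CAMP -: the one remaining candidate is consistent.
Mannitol -: the one remaining candidate is consistent.
Optochin -: the one remaining candidate is consistent.
Novobiocin -: the one remaining candidate is consistent.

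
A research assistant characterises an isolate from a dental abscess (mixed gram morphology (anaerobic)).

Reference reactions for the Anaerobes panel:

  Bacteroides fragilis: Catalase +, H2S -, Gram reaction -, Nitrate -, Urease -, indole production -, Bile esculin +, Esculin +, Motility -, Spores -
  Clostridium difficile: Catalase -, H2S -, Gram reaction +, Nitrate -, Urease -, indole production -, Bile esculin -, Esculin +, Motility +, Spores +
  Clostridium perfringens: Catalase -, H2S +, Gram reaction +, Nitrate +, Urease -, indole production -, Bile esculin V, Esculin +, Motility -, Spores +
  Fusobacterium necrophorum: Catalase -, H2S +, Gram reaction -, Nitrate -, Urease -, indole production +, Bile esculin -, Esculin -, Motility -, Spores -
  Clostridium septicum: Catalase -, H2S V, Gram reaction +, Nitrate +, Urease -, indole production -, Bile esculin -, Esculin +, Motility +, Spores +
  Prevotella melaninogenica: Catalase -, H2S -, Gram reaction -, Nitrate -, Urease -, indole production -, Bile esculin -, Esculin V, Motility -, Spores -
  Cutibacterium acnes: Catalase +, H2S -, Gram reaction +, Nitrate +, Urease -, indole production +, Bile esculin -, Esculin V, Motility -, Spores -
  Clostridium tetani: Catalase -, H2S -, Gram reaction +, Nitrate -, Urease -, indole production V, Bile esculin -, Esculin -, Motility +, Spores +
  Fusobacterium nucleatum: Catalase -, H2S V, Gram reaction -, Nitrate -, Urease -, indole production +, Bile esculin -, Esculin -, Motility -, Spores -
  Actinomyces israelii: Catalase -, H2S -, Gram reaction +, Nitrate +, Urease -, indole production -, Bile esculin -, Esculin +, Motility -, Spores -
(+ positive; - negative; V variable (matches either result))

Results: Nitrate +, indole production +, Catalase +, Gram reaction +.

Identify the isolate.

Cutibacterium acnes

indole production +: excludes 6 organisms — 4 left.
Nitrate +: excludes Fusobacterium necrophorum, Clostridium tetani, Fusobacterium nucleatum — 1 left.
Gram reaction +: the one remaining candidate is consistent.
Catalase +: the one remaining candidate is consistent.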